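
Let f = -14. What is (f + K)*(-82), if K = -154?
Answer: 13776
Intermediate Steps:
(f + K)*(-82) = (-14 - 154)*(-82) = -168*(-82) = 13776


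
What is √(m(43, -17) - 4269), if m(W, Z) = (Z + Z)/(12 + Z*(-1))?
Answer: I*√3591215/29 ≈ 65.347*I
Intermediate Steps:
m(W, Z) = 2*Z/(12 - Z) (m(W, Z) = (2*Z)/(12 - Z) = 2*Z/(12 - Z))
√(m(43, -17) - 4269) = √(-2*(-17)/(-12 - 17) - 4269) = √(-2*(-17)/(-29) - 4269) = √(-2*(-17)*(-1/29) - 4269) = √(-34/29 - 4269) = √(-123835/29) = I*√3591215/29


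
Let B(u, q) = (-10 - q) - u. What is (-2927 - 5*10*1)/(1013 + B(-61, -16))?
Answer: -2977/1080 ≈ -2.7565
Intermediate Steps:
B(u, q) = -10 - q - u
(-2927 - 5*10*1)/(1013 + B(-61, -16)) = (-2927 - 5*10*1)/(1013 + (-10 - 1*(-16) - 1*(-61))) = (-2927 - 50*1)/(1013 + (-10 + 16 + 61)) = (-2927 - 50)/(1013 + 67) = -2977/1080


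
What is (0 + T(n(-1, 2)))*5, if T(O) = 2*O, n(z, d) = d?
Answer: 20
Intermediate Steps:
(0 + T(n(-1, 2)))*5 = (0 + 2*2)*5 = (0 + 4)*5 = 4*5 = 20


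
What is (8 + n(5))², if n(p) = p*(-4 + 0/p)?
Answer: 144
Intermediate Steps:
n(p) = -4*p (n(p) = p*(-4 + 0) = p*(-4) = -4*p)
(8 + n(5))² = (8 - 4*5)² = (8 - 20)² = (-12)² = 144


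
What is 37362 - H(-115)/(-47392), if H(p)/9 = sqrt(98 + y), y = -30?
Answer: 37362 + 9*sqrt(17)/23696 ≈ 37362.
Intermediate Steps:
H(p) = 18*sqrt(17) (H(p) = 9*sqrt(98 - 30) = 9*sqrt(68) = 9*(2*sqrt(17)) = 18*sqrt(17))
37362 - H(-115)/(-47392) = 37362 - 18*sqrt(17)/(-47392) = 37362 - 18*sqrt(17)*(-1)/47392 = 37362 - (-9)*sqrt(17)/23696 = 37362 + 9*sqrt(17)/23696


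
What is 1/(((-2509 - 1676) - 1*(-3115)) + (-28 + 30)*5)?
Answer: -1/1060 ≈ -0.00094340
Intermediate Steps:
1/(((-2509 - 1676) - 1*(-3115)) + (-28 + 30)*5) = 1/((-4185 + 3115) + 2*5) = 1/(-1070 + 10) = 1/(-1060) = -1/1060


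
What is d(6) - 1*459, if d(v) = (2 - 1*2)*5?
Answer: -459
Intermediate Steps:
d(v) = 0 (d(v) = (2 - 2)*5 = 0*5 = 0)
d(6) - 1*459 = 0 - 1*459 = 0 - 459 = -459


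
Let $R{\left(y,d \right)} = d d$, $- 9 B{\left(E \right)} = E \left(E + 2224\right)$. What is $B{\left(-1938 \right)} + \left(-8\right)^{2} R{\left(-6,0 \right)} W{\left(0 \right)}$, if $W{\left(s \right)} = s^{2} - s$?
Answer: $\frac{184756}{3} \approx 61585.0$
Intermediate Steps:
$B{\left(E \right)} = - \frac{E \left(2224 + E\right)}{9}$ ($B{\left(E \right)} = - \frac{E \left(E + 2224\right)}{9} = - \frac{E \left(2224 + E\right)}{9}$)
$R{\left(y,d \right)} = d^{2}$
$B{\left(-1938 \right)} + \left(-8\right)^{2} R{\left(-6,0 \right)} W{\left(0 \right)} = \left(- \frac{1}{9}\right) \left(-1938\right) \left(2224 - 1938\right) + \left(-8\right)^{2} \cdot 0^{2} \cdot 0 \left(-1 + 0\right) = \left(- \frac{1}{9}\right) \left(-1938\right) 286 + 64 \cdot 0 \cdot 0 \left(-1\right) = \frac{184756}{3} + 0 \cdot 0 = \frac{184756}{3} + 0 = \frac{184756}{3}$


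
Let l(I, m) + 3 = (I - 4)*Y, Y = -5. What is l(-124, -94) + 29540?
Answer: 30177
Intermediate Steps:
l(I, m) = 17 - 5*I (l(I, m) = -3 + (I - 4)*(-5) = -3 + (-4 + I)*(-5) = -3 + (20 - 5*I) = 17 - 5*I)
l(-124, -94) + 29540 = (17 - 5*(-124)) + 29540 = (17 + 620) + 29540 = 637 + 29540 = 30177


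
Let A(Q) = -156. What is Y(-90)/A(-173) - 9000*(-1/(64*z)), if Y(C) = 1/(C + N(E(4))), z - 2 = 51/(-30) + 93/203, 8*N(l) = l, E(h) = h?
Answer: 295238239/1591668 ≈ 185.49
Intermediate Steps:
N(l) = l/8
z = 1539/2030 (z = 2 + (51/(-30) + 93/203) = 2 + (51*(-1/30) + 93*(1/203)) = 2 + (-17/10 + 93/203) = 2 - 2521/2030 = 1539/2030 ≈ 0.75813)
Y(C) = 1/(1/2 + C) (Y(C) = 1/(C + (1/8)*4) = 1/(C + 1/2) = 1/(1/2 + C))
Y(-90)/A(-173) - 9000*(-1/(64*z)) = (2/(1 + 2*(-90)))/(-156) - 9000/((-64*1539/2030)) = (2/(1 - 180))*(-1/156) - 9000/(-49248/1015) = (2/(-179))*(-1/156) - 9000*(-1015/49248) = (2*(-1/179))*(-1/156) + 126875/684 = -2/179*(-1/156) + 126875/684 = 1/13962 + 126875/684 = 295238239/1591668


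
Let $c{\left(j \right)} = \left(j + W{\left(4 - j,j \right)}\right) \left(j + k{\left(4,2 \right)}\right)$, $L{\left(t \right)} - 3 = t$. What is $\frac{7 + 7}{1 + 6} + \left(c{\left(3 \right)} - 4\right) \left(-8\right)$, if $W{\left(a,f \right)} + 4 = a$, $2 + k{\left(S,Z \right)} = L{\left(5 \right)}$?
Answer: $34$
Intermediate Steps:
$L{\left(t \right)} = 3 + t$
$k{\left(S,Z \right)} = 6$ ($k{\left(S,Z \right)} = -2 + \left(3 + 5\right) = -2 + 8 = 6$)
$W{\left(a,f \right)} = -4 + a$
$c{\left(j \right)} = 0$ ($c{\left(j \right)} = \left(j - j\right) \left(j + 6\right) = \left(j - j\right) \left(6 + j\right) = 0 \left(6 + j\right) = 0$)
$\frac{7 + 7}{1 + 6} + \left(c{\left(3 \right)} - 4\right) \left(-8\right) = \frac{7 + 7}{1 + 6} + \left(0 - 4\right) \left(-8\right) = \frac{14}{7} + \left(0 - 4\right) \left(-8\right) = 14 \cdot \frac{1}{7} - -32 = 2 + 32 = 34$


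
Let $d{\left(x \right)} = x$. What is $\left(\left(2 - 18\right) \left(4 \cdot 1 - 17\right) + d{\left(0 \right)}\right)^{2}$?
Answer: $43264$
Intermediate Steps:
$\left(\left(2 - 18\right) \left(4 \cdot 1 - 17\right) + d{\left(0 \right)}\right)^{2} = \left(\left(2 - 18\right) \left(4 \cdot 1 - 17\right) + 0\right)^{2} = \left(- 16 \left(4 - 17\right) + 0\right)^{2} = \left(\left(-16\right) \left(-13\right) + 0\right)^{2} = \left(208 + 0\right)^{2} = 208^{2} = 43264$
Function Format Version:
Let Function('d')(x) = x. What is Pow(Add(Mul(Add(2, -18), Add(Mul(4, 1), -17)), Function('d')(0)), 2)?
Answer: 43264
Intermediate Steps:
Pow(Add(Mul(Add(2, -18), Add(Mul(4, 1), -17)), Function('d')(0)), 2) = Pow(Add(Mul(Add(2, -18), Add(Mul(4, 1), -17)), 0), 2) = Pow(Add(Mul(-16, Add(4, -17)), 0), 2) = Pow(Add(Mul(-16, -13), 0), 2) = Pow(Add(208, 0), 2) = Pow(208, 2) = 43264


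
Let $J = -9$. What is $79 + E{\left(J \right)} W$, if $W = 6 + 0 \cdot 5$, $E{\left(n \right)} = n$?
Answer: $25$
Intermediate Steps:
$W = 6$ ($W = 6 + 0 = 6$)
$79 + E{\left(J \right)} W = 79 - 54 = 25$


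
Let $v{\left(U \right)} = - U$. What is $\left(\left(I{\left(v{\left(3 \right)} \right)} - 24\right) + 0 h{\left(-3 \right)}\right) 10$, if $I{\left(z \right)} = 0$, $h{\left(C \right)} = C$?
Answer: $-240$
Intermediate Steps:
$\left(\left(I{\left(v{\left(3 \right)} \right)} - 24\right) + 0 h{\left(-3 \right)}\right) 10 = \left(\left(0 - 24\right) + 0 \left(-3\right)\right) 10 = \left(\left(0 - 24\right) + 0\right) 10 = \left(-24 + 0\right) 10 = \left(-24\right) 10 = -240$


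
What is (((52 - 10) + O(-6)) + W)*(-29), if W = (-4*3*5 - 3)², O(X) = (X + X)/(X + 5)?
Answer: -116667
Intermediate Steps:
O(X) = 2*X/(5 + X) (O(X) = (2*X)/(5 + X) = 2*X/(5 + X))
W = 3969 (W = (-12*5 - 3)² = (-60 - 3)² = (-63)² = 3969)
(((52 - 10) + O(-6)) + W)*(-29) = (((52 - 10) + 2*(-6)/(5 - 6)) + 3969)*(-29) = ((42 + 2*(-6)/(-1)) + 3969)*(-29) = ((42 + 2*(-6)*(-1)) + 3969)*(-29) = ((42 + 12) + 3969)*(-29) = (54 + 3969)*(-29) = 4023*(-29) = -116667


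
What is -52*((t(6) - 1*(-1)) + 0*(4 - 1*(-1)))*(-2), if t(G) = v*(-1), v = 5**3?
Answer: -12896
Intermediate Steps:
v = 125
t(G) = -125 (t(G) = 125*(-1) = -125)
-52*((t(6) - 1*(-1)) + 0*(4 - 1*(-1)))*(-2) = -52*((-125 - 1*(-1)) + 0*(4 - 1*(-1)))*(-2) = -52*((-125 + 1) + 0*(4 + 1))*(-2) = -52*(-124 + 0*5)*(-2) = -52*(-124 + 0)*(-2) = -52*(-124)*(-2) = 6448*(-2) = -12896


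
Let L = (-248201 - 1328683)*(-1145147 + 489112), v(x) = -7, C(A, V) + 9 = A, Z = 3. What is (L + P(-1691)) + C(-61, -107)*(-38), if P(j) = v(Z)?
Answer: 1034491097593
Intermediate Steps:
C(A, V) = -9 + A
P(j) = -7
L = 1034491094940 (L = -1576884*(-656035) = 1034491094940)
(L + P(-1691)) + C(-61, -107)*(-38) = (1034491094940 - 7) + (-9 - 61)*(-38) = 1034491094933 - 70*(-38) = 1034491094933 + 2660 = 1034491097593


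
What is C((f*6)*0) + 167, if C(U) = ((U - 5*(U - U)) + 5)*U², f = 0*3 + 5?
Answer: 167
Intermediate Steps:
f = 5 (f = 0 + 5 = 5)
C(U) = U²*(5 + U) (C(U) = ((U - 5*0) + 5)*U² = ((U + 0) + 5)*U² = (U + 5)*U² = (5 + U)*U² = U²*(5 + U))
C((f*6)*0) + 167 = ((5*6)*0)²*(5 + (5*6)*0) + 167 = (30*0)²*(5 + 30*0) + 167 = 0²*(5 + 0) + 167 = 0*5 + 167 = 0 + 167 = 167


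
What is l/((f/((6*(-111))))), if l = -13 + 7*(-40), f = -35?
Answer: -195138/35 ≈ -5575.4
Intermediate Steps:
l = -293 (l = -13 - 280 = -293)
l/((f/((6*(-111))))) = -293/((-35/(6*(-111)))) = -293/((-35/(-666))) = -293/((-35*(-1/666))) = -293/35/666 = -293*666/35 = -195138/35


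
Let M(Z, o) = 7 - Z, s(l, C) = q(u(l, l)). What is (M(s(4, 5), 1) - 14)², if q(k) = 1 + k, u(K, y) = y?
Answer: 144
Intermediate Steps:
s(l, C) = 1 + l
(M(s(4, 5), 1) - 14)² = ((7 - (1 + 4)) - 14)² = ((7 - 1*5) - 14)² = ((7 - 5) - 14)² = (2 - 14)² = (-12)² = 144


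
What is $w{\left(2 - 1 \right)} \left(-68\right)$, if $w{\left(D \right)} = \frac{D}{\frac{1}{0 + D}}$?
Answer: $-68$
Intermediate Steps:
$w{\left(D \right)} = D^{2}$ ($w{\left(D \right)} = \frac{D}{\frac{1}{D}} = D D = D^{2}$)
$w{\left(2 - 1 \right)} \left(-68\right) = \left(2 - 1\right)^{2} \left(-68\right) = 1^{2} \left(-68\right) = 1 \left(-68\right) = -68$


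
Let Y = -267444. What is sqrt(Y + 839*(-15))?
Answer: I*sqrt(280029) ≈ 529.18*I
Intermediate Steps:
sqrt(Y + 839*(-15)) = sqrt(-267444 + 839*(-15)) = sqrt(-267444 - 12585) = sqrt(-280029) = I*sqrt(280029)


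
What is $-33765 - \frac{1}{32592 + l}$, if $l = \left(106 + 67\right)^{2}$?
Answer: $- \frac{2111021566}{62521} \approx -33765.0$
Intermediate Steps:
$l = 29929$ ($l = 173^{2} = 29929$)
$-33765 - \frac{1}{32592 + l} = -33765 - \frac{1}{32592 + 29929} = -33765 - \frac{1}{62521} = - \frac{2111021566}{62521}$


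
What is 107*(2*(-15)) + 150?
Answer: -3060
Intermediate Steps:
107*(2*(-15)) + 150 = 107*(-30) + 150 = -3210 + 150 = -3060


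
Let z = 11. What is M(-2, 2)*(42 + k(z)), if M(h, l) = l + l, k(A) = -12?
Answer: 120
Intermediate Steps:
M(h, l) = 2*l
M(-2, 2)*(42 + k(z)) = (2*2)*(42 - 12) = 4*30 = 120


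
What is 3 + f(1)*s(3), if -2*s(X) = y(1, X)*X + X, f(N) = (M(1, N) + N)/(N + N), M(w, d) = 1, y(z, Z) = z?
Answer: 0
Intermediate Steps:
f(N) = (1 + N)/(2*N) (f(N) = (1 + N)/(N + N) = (1 + N)/((2*N)) = (1 + N)*(1/(2*N)) = (1 + N)/(2*N))
s(X) = -X (s(X) = -(1*X + X)/2 = -(X + X)/2 = -X)
3 + f(1)*s(3) = 3 + ((½)*(1 + 1)/1)*(-1*3) = 3 + ((½)*1*2)*(-3) = 3 + 1*(-3) = 3 - 3 = 0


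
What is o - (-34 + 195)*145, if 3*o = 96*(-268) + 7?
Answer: -95756/3 ≈ -31919.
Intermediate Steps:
o = -25721/3 (o = (96*(-268) + 7)/3 = (-25728 + 7)/3 = (1/3)*(-25721) = -25721/3 ≈ -8573.7)
o - (-34 + 195)*145 = -25721/3 - (-34 + 195)*145 = -25721/3 - 161*145 = -25721/3 - 1*23345 = -25721/3 - 23345 = -95756/3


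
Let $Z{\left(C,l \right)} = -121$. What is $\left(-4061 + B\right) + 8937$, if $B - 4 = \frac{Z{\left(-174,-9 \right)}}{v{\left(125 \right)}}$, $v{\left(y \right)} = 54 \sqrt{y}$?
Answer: $4880 - \frac{121 \sqrt{5}}{1350} \approx 4879.8$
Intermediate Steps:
$B = 4 - \frac{121 \sqrt{5}}{1350}$ ($B = 4 - \frac{121}{54 \sqrt{125}} = 4 - \frac{121}{54 \cdot 5 \sqrt{5}} = 4 - \frac{121}{270 \sqrt{5}} = 4 - 121 \frac{\sqrt{5}}{1350} = 4 - \frac{121 \sqrt{5}}{1350} \approx 3.7996$)
$\left(-4061 + B\right) + 8937 = \left(-4061 + \left(4 - \frac{121 \sqrt{5}}{1350}\right)\right) + 8937 = \left(-4057 - \frac{121 \sqrt{5}}{1350}\right) + 8937 = 4880 - \frac{121 \sqrt{5}}{1350}$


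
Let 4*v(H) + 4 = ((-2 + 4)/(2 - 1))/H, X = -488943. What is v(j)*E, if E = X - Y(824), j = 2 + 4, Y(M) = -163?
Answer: 1344145/3 ≈ 4.4805e+5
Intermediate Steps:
j = 6
E = -488780 (E = -488943 - 1*(-163) = -488943 + 163 = -488780)
v(H) = -1 + 1/(2*H) (v(H) = -1 + (((-2 + 4)/(2 - 1))/H)/4 = -1 + ((2/1)/H)/4 = -1 + ((2*1)/H)/4 = -1 + (2/H)/4 = -1 + 1/(2*H))
v(j)*E = ((½ - 1*6)/6)*(-488780) = ((½ - 6)/6)*(-488780) = ((⅙)*(-11/2))*(-488780) = -11/12*(-488780) = 1344145/3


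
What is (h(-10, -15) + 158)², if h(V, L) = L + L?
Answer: 16384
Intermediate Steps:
h(V, L) = 2*L
(h(-10, -15) + 158)² = (2*(-15) + 158)² = (-30 + 158)² = 128² = 16384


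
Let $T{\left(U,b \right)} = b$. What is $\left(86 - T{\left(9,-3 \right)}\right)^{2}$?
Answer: $7921$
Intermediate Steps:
$\left(86 - T{\left(9,-3 \right)}\right)^{2} = \left(86 - -3\right)^{2} = \left(86 + 3\right)^{2} = 89^{2} = 7921$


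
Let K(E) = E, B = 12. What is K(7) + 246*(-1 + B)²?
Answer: 29773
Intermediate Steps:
K(7) + 246*(-1 + B)² = 7 + 246*(-1 + 12)² = 7 + 246*11² = 7 + 246*121 = 7 + 29766 = 29773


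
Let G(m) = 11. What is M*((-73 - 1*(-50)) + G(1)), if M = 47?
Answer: -564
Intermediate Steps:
M*((-73 - 1*(-50)) + G(1)) = 47*((-73 - 1*(-50)) + 11) = 47*((-73 + 50) + 11) = 47*(-23 + 11) = 47*(-12) = -564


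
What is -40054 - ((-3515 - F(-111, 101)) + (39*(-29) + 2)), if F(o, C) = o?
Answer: -35521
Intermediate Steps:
-40054 - ((-3515 - F(-111, 101)) + (39*(-29) + 2)) = -40054 - ((-3515 - 1*(-111)) + (39*(-29) + 2)) = -40054 - ((-3515 + 111) + (-1131 + 2)) = -40054 - (-3404 - 1129) = -40054 - 1*(-4533) = -40054 + 4533 = -35521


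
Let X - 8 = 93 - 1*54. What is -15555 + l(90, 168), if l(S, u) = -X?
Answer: -15602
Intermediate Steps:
X = 47 (X = 8 + (93 - 1*54) = 8 + (93 - 54) = 8 + 39 = 47)
l(S, u) = -47 (l(S, u) = -1*47 = -47)
-15555 + l(90, 168) = -15555 - 47 = -15602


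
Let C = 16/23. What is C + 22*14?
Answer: 7100/23 ≈ 308.70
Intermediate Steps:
C = 16/23 (C = 16*(1/23) = 16/23 ≈ 0.69565)
C + 22*14 = 16/23 + 22*14 = 16/23 + 308 = 7100/23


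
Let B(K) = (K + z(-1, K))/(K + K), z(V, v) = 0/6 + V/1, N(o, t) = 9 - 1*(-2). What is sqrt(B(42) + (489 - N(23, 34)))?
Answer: sqrt(844053)/42 ≈ 21.874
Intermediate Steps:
N(o, t) = 11 (N(o, t) = 9 + 2 = 11)
z(V, v) = V (z(V, v) = 0*(1/6) + V*1 = 0 + V = V)
B(K) = (-1 + K)/(2*K) (B(K) = (K - 1)/(K + K) = (-1 + K)/((2*K)) = (-1 + K)*(1/(2*K)) = (-1 + K)/(2*K))
sqrt(B(42) + (489 - N(23, 34))) = sqrt((1/2)*(-1 + 42)/42 + (489 - 1*11)) = sqrt((1/2)*(1/42)*41 + (489 - 11)) = sqrt(41/84 + 478) = sqrt(40193/84) = sqrt(844053)/42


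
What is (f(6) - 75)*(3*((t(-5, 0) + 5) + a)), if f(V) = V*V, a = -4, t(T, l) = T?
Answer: 468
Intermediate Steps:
f(V) = V²
(f(6) - 75)*(3*((t(-5, 0) + 5) + a)) = (6² - 75)*(3*((-5 + 5) - 4)) = (36 - 75)*(3*(0 - 4)) = -117*(-4) = -39*(-12) = 468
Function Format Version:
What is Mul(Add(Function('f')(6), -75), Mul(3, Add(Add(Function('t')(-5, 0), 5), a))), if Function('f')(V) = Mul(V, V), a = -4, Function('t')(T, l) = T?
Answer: 468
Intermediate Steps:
Function('f')(V) = Pow(V, 2)
Mul(Add(Function('f')(6), -75), Mul(3, Add(Add(Function('t')(-5, 0), 5), a))) = Mul(Add(Pow(6, 2), -75), Mul(3, Add(Add(-5, 5), -4))) = Mul(Add(36, -75), Mul(3, Add(0, -4))) = Mul(-39, Mul(3, -4)) = Mul(-39, -12) = 468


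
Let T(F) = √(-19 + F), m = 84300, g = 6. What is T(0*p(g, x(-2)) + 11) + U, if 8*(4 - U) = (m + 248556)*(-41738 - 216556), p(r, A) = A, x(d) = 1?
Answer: 10746838462 + 2*I*√2 ≈ 1.0747e+10 + 2.8284*I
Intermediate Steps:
U = 10746838462 (U = 4 - (84300 + 248556)*(-41738 - 216556)/8 = 4 - 41607*(-258294) = 4 - ⅛*(-85974707664) = 4 + 10746838458 = 10746838462)
T(0*p(g, x(-2)) + 11) + U = √(-19 + (0*1 + 11)) + 10746838462 = √(-19 + (0 + 11)) + 10746838462 = √(-19 + 11) + 10746838462 = √(-8) + 10746838462 = 2*I*√2 + 10746838462 = 10746838462 + 2*I*√2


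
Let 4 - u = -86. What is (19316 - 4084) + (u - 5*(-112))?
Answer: 15882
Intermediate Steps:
u = 90 (u = 4 - 1*(-86) = 4 + 86 = 90)
(19316 - 4084) + (u - 5*(-112)) = (19316 - 4084) + (90 - 5*(-112)) = 15232 + (90 + 560) = 15232 + 650 = 15882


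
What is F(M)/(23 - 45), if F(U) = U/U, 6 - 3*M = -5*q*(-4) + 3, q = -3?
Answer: -1/22 ≈ -0.045455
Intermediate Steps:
M = 21 (M = 2 - (-5*(-3)*(-4) + 3)/3 = 2 - (15*(-4) + 3)/3 = 2 - (-60 + 3)/3 = 2 - ⅓*(-57) = 2 + 19 = 21)
F(U) = 1
F(M)/(23 - 45) = 1/(23 - 45) = 1/(-22) = -1/22*1 = -1/22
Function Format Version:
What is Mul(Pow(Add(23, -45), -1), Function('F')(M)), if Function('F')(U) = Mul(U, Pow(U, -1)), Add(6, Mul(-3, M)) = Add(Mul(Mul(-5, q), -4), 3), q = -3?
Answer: Rational(-1, 22) ≈ -0.045455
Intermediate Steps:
M = 21 (M = Add(2, Mul(Rational(-1, 3), Add(Mul(Mul(-5, -3), -4), 3))) = Add(2, Mul(Rational(-1, 3), Add(Mul(15, -4), 3))) = Add(2, Mul(Rational(-1, 3), Add(-60, 3))) = Add(2, Mul(Rational(-1, 3), -57)) = Add(2, 19) = 21)
Function('F')(U) = 1
Mul(Pow(Add(23, -45), -1), Function('F')(M)) = Mul(Pow(Add(23, -45), -1), 1) = Mul(Pow(-22, -1), 1) = Mul(Rational(-1, 22), 1) = Rational(-1, 22)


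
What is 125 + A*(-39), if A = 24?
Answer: -811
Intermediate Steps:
125 + A*(-39) = 125 + 24*(-39) = 125 - 936 = -811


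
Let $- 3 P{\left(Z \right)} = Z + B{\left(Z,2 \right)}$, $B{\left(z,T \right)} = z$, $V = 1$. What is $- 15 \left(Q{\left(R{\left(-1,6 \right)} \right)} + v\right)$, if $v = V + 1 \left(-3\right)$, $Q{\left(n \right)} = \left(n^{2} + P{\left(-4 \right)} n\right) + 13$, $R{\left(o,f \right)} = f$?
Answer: $-945$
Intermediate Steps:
$P{\left(Z \right)} = - \frac{2 Z}{3}$ ($P{\left(Z \right)} = - \frac{Z + Z}{3} = - \frac{2 Z}{3}$)
$Q{\left(n \right)} = 13 + n^{2} + \frac{8 n}{3}$ ($Q{\left(n \right)} = \left(n^{2} + \left(- \frac{2}{3}\right) \left(-4\right) n\right) + 13 = \left(n^{2} + \frac{8 n}{3}\right) + 13 = 13 + n^{2} + \frac{8 n}{3}$)
$v = -2$ ($v = 1 + 1 \left(-3\right) = 1 - 3 = -2$)
$- 15 \left(Q{\left(R{\left(-1,6 \right)} \right)} + v\right) = - 15 \left(\left(13 + 6^{2} + \frac{8}{3} \cdot 6\right) - 2\right) = - 15 \left(\left(13 + 36 + 16\right) - 2\right) = - 15 \left(65 - 2\right) = \left(-15\right) 63 = -945$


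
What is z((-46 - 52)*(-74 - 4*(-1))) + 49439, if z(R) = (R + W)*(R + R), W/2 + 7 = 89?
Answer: 96418719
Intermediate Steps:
W = 164 (W = -14 + 2*89 = -14 + 178 = 164)
z(R) = 2*R*(164 + R) (z(R) = (R + 164)*(R + R) = (164 + R)*(2*R) = 2*R*(164 + R))
z((-46 - 52)*(-74 - 4*(-1))) + 49439 = 2*((-46 - 52)*(-74 - 4*(-1)))*(164 + (-46 - 52)*(-74 - 4*(-1))) + 49439 = 2*(-98*(-74 + 4))*(164 - 98*(-74 + 4)) + 49439 = 2*(-98*(-70))*(164 - 98*(-70)) + 49439 = 2*6860*(164 + 6860) + 49439 = 2*6860*7024 + 49439 = 96369280 + 49439 = 96418719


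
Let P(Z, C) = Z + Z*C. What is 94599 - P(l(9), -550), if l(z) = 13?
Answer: 101736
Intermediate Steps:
P(Z, C) = Z + C*Z
94599 - P(l(9), -550) = 94599 - 13*(1 - 550) = 94599 - 13*(-549) = 94599 - 1*(-7137) = 94599 + 7137 = 101736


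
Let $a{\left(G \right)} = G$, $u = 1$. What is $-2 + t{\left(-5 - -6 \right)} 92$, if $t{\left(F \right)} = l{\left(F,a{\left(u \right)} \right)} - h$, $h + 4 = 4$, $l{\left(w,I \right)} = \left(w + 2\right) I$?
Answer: $274$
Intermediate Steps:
$l{\left(w,I \right)} = I \left(2 + w\right)$ ($l{\left(w,I \right)} = \left(2 + w\right) I = I \left(2 + w\right)$)
$h = 0$ ($h = -4 + 4 = 0$)
$t{\left(F \right)} = 2 + F$ ($t{\left(F \right)} = 1 \left(2 + F\right) - 0 = \left(2 + F\right) + 0 = 2 + F$)
$-2 + t{\left(-5 - -6 \right)} 92 = -2 + \left(2 - -1\right) 92 = -2 + \left(2 + \left(-5 + 6\right)\right) 92 = -2 + \left(2 + 1\right) 92 = -2 + 3 \cdot 92 = -2 + 276 = 274$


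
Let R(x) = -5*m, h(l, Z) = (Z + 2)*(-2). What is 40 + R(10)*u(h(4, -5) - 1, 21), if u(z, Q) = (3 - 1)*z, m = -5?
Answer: 290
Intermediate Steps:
h(l, Z) = -4 - 2*Z (h(l, Z) = (2 + Z)*(-2) = -4 - 2*Z)
u(z, Q) = 2*z
R(x) = 25 (R(x) = -5*(-5) = 25)
40 + R(10)*u(h(4, -5) - 1, 21) = 40 + 25*(2*((-4 - 2*(-5)) - 1)) = 40 + 25*(2*((-4 + 10) - 1)) = 40 + 25*(2*(6 - 1)) = 40 + 25*(2*5) = 40 + 25*10 = 40 + 250 = 290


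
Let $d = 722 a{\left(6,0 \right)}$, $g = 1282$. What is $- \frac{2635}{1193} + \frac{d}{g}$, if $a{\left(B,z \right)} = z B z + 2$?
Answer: $- \frac{827689}{764713} \approx -1.0824$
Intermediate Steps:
$a{\left(B,z \right)} = 2 + B z^{2}$ ($a{\left(B,z \right)} = B z z + 2 = B z^{2} + 2 = 2 + B z^{2}$)
$d = 1444$ ($d = 722 \left(2 + 6 \cdot 0^{2}\right) = 722 \left(2 + 6 \cdot 0\right) = 722 \left(2 + 0\right) = 722 \cdot 2 = 1444$)
$- \frac{2635}{1193} + \frac{d}{g} = - \frac{2635}{1193} + \frac{1444}{1282} = \left(-2635\right) \frac{1}{1193} + 1444 \cdot \frac{1}{1282} = - \frac{2635}{1193} + \frac{722}{641} = - \frac{827689}{764713}$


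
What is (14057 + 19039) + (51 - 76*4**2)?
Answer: 31931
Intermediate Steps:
(14057 + 19039) + (51 - 76*4**2) = 33096 + (51 - 76*16) = 33096 + (51 - 1216) = 33096 - 1165 = 31931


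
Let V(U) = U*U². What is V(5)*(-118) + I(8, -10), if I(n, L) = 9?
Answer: -14741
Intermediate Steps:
V(U) = U³
V(5)*(-118) + I(8, -10) = 5³*(-118) + 9 = 125*(-118) + 9 = -14750 + 9 = -14741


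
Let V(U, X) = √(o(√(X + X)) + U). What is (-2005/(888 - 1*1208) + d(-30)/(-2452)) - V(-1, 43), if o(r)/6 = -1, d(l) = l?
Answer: 246293/39232 - I*√7 ≈ 6.2779 - 2.6458*I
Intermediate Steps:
o(r) = -6 (o(r) = 6*(-1) = -6)
V(U, X) = √(-6 + U)
(-2005/(888 - 1*1208) + d(-30)/(-2452)) - V(-1, 43) = (-2005/(888 - 1*1208) - 30/(-2452)) - √(-6 - 1) = (-2005/(888 - 1208) - 30*(-1/2452)) - √(-7) = (-2005/(-320) + 15/1226) - I*√7 = (-2005*(-1/320) + 15/1226) - I*√7 = (401/64 + 15/1226) - I*√7 = 246293/39232 - I*√7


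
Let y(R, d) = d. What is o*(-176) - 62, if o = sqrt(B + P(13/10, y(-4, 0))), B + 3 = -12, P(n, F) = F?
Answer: -62 - 176*I*sqrt(15) ≈ -62.0 - 681.65*I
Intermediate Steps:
B = -15 (B = -3 - 12 = -15)
o = I*sqrt(15) (o = sqrt(-15 + 0) = sqrt(-15) = I*sqrt(15) ≈ 3.873*I)
o*(-176) - 62 = (I*sqrt(15))*(-176) - 62 = -176*I*sqrt(15) - 62 = -62 - 176*I*sqrt(15)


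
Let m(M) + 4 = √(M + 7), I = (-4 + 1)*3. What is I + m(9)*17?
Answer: -9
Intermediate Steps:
I = -9 (I = -3*3 = -9)
m(M) = -4 + √(7 + M) (m(M) = -4 + √(M + 7) = -4 + √(7 + M))
I + m(9)*17 = -9 + (-4 + √(7 + 9))*17 = -9 + (-4 + √16)*17 = -9 + (-4 + 4)*17 = -9 + 0*17 = -9 + 0 = -9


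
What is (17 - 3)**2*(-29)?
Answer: -5684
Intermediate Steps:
(17 - 3)**2*(-29) = 14**2*(-29) = 196*(-29) = -5684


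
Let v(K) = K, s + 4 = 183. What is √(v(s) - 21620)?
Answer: I*√21441 ≈ 146.43*I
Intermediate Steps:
s = 179 (s = -4 + 183 = 179)
√(v(s) - 21620) = √(179 - 21620) = √(-21441) = I*√21441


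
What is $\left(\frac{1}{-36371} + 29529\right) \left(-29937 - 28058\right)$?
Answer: $- \frac{62286586967710}{36371} \approx -1.7125 \cdot 10^{9}$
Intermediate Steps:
$\left(\frac{1}{-36371} + 29529\right) \left(-29937 - 28058\right) = \left(- \frac{1}{36371} + 29529\right) \left(-57995\right) = \frac{1073999258}{36371} \left(-57995\right) = - \frac{62286586967710}{36371}$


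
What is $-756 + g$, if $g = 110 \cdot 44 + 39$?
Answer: $4123$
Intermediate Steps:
$g = 4879$ ($g = 4840 + 39 = 4879$)
$-756 + g = -756 + 4879 = 4123$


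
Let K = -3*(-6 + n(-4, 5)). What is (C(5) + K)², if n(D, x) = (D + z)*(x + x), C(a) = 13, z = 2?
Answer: 8281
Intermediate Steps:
n(D, x) = 2*x*(2 + D) (n(D, x) = (D + 2)*(x + x) = (2 + D)*(2*x) = 2*x*(2 + D))
K = 78 (K = -3*(-6 + 2*5*(2 - 4)) = -3*(-6 + 2*5*(-2)) = -3*(-6 - 20) = -3*(-26) = 78)
(C(5) + K)² = (13 + 78)² = 91² = 8281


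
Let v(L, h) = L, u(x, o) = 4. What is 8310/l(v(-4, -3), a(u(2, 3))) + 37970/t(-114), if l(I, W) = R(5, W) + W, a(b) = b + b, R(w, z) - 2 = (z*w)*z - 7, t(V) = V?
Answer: -297815/969 ≈ -307.34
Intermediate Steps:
R(w, z) = -5 + w*z**2 (R(w, z) = 2 + ((z*w)*z - 7) = 2 + ((w*z)*z - 7) = 2 + (w*z**2 - 7) = 2 + (-7 + w*z**2) = -5 + w*z**2)
a(b) = 2*b
l(I, W) = -5 + W + 5*W**2 (l(I, W) = (-5 + 5*W**2) + W = -5 + W + 5*W**2)
8310/l(v(-4, -3), a(u(2, 3))) + 37970/t(-114) = 8310/(-5 + 2*4 + 5*(2*4)**2) + 37970/(-114) = 8310/(-5 + 8 + 5*8**2) + 37970*(-1/114) = 8310/(-5 + 8 + 5*64) - 18985/57 = 8310/(-5 + 8 + 320) - 18985/57 = 8310/323 - 18985/57 = -297815/969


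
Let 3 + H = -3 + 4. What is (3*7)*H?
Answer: -42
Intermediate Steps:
H = -2 (H = -3 + (-3 + 4) = -3 + 1 = -2)
(3*7)*H = (3*7)*(-2) = 21*(-2) = -42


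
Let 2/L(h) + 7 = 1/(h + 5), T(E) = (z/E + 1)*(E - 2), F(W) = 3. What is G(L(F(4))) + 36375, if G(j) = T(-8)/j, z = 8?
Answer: 36375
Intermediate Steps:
T(E) = (1 + 8/E)*(-2 + E) (T(E) = (8/E + 1)*(E - 2) = (1 + 8/E)*(-2 + E))
L(h) = 2/(-7 + 1/(5 + h)) (L(h) = 2/(-7 + 1/(h + 5)) = 2/(-7 + 1/(5 + h)))
G(j) = 0 (G(j) = (6 - 8 - 16/(-8))/j = (6 - 8 - 16*(-⅛))/j = (6 - 8 + 2)/j = 0/j = 0)
G(L(F(4))) + 36375 = 0 + 36375 = 36375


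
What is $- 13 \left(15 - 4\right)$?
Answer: $-143$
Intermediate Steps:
$- 13 \left(15 - 4\right) = \left(-13\right) 11 = -143$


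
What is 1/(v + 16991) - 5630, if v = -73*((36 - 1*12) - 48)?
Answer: -105523089/18743 ≈ -5630.0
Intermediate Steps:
v = 1752 (v = -73*((36 - 12) - 48) = -73*(24 - 48) = -73*(-24) = 1752)
1/(v + 16991) - 5630 = 1/(1752 + 16991) - 5630 = 1/18743 - 5630 = -105523089/18743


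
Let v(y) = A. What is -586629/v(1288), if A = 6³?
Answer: -21727/8 ≈ -2715.9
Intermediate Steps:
A = 216
v(y) = 216
-586629/v(1288) = -586629/216 = -586629*1/216 = -21727/8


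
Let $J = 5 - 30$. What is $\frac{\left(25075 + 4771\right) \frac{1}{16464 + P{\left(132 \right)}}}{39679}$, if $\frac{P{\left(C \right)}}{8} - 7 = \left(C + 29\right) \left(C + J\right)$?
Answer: $\frac{14923}{3061949072} \approx 4.8737 \cdot 10^{-6}$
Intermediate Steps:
$J = -25$ ($J = 5 - 30 = -25$)
$P{\left(C \right)} = 56 + 8 \left(-25 + C\right) \left(29 + C\right)$ ($P{\left(C \right)} = 56 + 8 \left(C + 29\right) \left(C - 25\right) = 56 + 8 \left(29 + C\right) \left(-25 + C\right) = 56 + 8 \left(-25 + C\right) \left(29 + C\right)$)
$\frac{\left(25075 + 4771\right) \frac{1}{16464 + P{\left(132 \right)}}}{39679} = \frac{\left(25075 + 4771\right) \frac{1}{16464 + \left(-5744 + 8 \cdot 132^{2} + 32 \cdot 132\right)}}{39679} = \frac{29846}{16464 + \left(-5744 + 8 \cdot 17424 + 4224\right)} \frac{1}{39679} = \frac{29846}{16464 + \left(-5744 + 139392 + 4224\right)} \frac{1}{39679} = \frac{29846}{16464 + 137872} \cdot \frac{1}{39679} = \frac{29846}{154336} \cdot \frac{1}{39679} = 29846 \cdot \frac{1}{154336} \cdot \frac{1}{39679} = \frac{14923}{77168} \cdot \frac{1}{39679} = \frac{14923}{3061949072}$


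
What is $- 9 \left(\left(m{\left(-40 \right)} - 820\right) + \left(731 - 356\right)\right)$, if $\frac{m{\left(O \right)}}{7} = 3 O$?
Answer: $11565$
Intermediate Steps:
$m{\left(O \right)} = 21 O$ ($m{\left(O \right)} = 7 \cdot 3 O = 21 O$)
$- 9 \left(\left(m{\left(-40 \right)} - 820\right) + \left(731 - 356\right)\right) = - 9 \left(\left(21 \left(-40\right) - 820\right) + \left(731 - 356\right)\right) = - 9 \left(\left(-840 - 820\right) + \left(731 - 356\right)\right) = - 9 \left(-1660 + 375\right) = \left(-9\right) \left(-1285\right) = 11565$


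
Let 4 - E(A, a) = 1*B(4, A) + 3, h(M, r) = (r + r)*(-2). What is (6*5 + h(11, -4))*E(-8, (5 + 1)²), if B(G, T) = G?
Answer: -138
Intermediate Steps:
h(M, r) = -4*r (h(M, r) = (2*r)*(-2) = -4*r)
E(A, a) = -3 (E(A, a) = 4 - (1*4 + 3) = 4 - (4 + 3) = 4 - 1*7 = 4 - 7 = -3)
(6*5 + h(11, -4))*E(-8, (5 + 1)²) = (6*5 - 4*(-4))*(-3) = (30 + 16)*(-3) = 46*(-3) = -138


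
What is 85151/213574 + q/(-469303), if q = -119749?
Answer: 65536892679/100230918922 ≈ 0.65386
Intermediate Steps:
85151/213574 + q/(-469303) = 85151/213574 - 119749/(-469303) = 85151*(1/213574) - 119749*(-1/469303) = 85151/213574 + 119749/469303 = 65536892679/100230918922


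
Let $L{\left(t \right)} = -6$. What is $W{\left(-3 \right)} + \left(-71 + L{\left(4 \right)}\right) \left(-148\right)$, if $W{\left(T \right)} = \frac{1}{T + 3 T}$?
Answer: $\frac{136751}{12} \approx 11396.0$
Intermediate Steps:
$W{\left(T \right)} = \frac{1}{4 T}$
$W{\left(-3 \right)} + \left(-71 + L{\left(4 \right)}\right) \left(-148\right) = \frac{1}{4 \left(-3\right)} + \left(-71 - 6\right) \left(-148\right) = \frac{1}{4} \left(- \frac{1}{3}\right) - -11396 = - \frac{1}{12} + 11396 = \frac{136751}{12}$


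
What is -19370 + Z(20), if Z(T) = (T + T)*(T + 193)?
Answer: -10850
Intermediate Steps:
Z(T) = 2*T*(193 + T) (Z(T) = (2*T)*(193 + T) = 2*T*(193 + T))
-19370 + Z(20) = -19370 + 2*20*(193 + 20) = -19370 + 2*20*213 = -19370 + 8520 = -10850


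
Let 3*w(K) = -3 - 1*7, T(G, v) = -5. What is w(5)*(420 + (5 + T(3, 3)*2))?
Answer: -4150/3 ≈ -1383.3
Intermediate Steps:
w(K) = -10/3 (w(K) = (-3 - 1*7)/3 = (-3 - 7)/3 = (1/3)*(-10) = -10/3)
w(5)*(420 + (5 + T(3, 3)*2)) = -10*(420 + (5 - 5*2))/3 = -10*(420 + (5 - 10))/3 = -10*(420 - 5)/3 = -10/3*415 = -4150/3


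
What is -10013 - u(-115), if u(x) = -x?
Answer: -10128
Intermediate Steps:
-10013 - u(-115) = -10013 - (-1)*(-115) = -10013 - 1*115 = -10013 - 115 = -10128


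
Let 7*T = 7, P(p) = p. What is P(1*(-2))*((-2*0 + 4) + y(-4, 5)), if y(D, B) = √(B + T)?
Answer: -8 - 2*√6 ≈ -12.899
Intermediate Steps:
T = 1 (T = (⅐)*7 = 1)
y(D, B) = √(1 + B) (y(D, B) = √(B + 1) = √(1 + B))
P(1*(-2))*((-2*0 + 4) + y(-4, 5)) = (1*(-2))*((-2*0 + 4) + √(1 + 5)) = -2*((0 + 4) + √6) = -2*(4 + √6) = -8 - 2*√6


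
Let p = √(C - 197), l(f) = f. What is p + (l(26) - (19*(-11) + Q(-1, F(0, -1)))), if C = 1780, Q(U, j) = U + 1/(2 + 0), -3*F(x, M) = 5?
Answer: 471/2 + √1583 ≈ 275.29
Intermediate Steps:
F(x, M) = -5/3 (F(x, M) = -⅓*5 = -5/3)
Q(U, j) = ½ + U (Q(U, j) = U + 1/2 = U + ½ = ½ + U)
p = √1583 (p = √(1780 - 197) = √1583 ≈ 39.787)
p + (l(26) - (19*(-11) + Q(-1, F(0, -1)))) = √1583 + (26 - (19*(-11) + (½ - 1))) = √1583 + (26 - (-209 - ½)) = √1583 + (26 - 1*(-419/2)) = √1583 + (26 + 419/2) = √1583 + 471/2 = 471/2 + √1583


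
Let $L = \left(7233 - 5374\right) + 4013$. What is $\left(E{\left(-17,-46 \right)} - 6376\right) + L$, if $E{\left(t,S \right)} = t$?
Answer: $-521$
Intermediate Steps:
$L = 5872$ ($L = 1859 + 4013 = 5872$)
$\left(E{\left(-17,-46 \right)} - 6376\right) + L = \left(-17 - 6376\right) + 5872 = -6393 + 5872 = -521$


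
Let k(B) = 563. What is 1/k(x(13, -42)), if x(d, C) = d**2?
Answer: 1/563 ≈ 0.0017762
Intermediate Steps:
1/k(x(13, -42)) = 1/563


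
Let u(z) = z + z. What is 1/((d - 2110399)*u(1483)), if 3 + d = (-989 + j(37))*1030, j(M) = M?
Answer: -1/9167793292 ≈ -1.0908e-10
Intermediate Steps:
u(z) = 2*z
d = -980563 (d = -3 + (-989 + 37)*1030 = -3 - 952*1030 = -3 - 980560 = -980563)
1/((d - 2110399)*u(1483)) = 1/((-980563 - 2110399)*((2*1483))) = 1/(-3090962*2966) = -1/3090962*1/2966 = -1/9167793292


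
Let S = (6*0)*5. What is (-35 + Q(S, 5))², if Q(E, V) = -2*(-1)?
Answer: 1089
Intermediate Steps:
S = 0 (S = 0*5 = 0)
Q(E, V) = 2
(-35 + Q(S, 5))² = (-35 + 2)² = (-33)² = 1089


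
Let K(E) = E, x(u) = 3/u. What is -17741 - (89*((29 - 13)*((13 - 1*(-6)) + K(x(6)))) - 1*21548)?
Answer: -23961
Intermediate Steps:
-17741 - (89*((29 - 13)*((13 - 1*(-6)) + K(x(6)))) - 1*21548) = -17741 - (89*((29 - 13)*((13 - 1*(-6)) + 3/6)) - 1*21548) = -17741 - (89*(16*((13 + 6) + 3*(⅙))) - 21548) = -17741 - (89*(16*(19 + ½)) - 21548) = -17741 - (89*(16*(39/2)) - 21548) = -17741 - (89*312 - 21548) = -17741 - (27768 - 21548) = -17741 - 1*6220 = -17741 - 6220 = -23961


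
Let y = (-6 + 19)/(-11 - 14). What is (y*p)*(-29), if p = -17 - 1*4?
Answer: -7917/25 ≈ -316.68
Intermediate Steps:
p = -21 (p = -17 - 4 = -21)
y = -13/25 (y = 13/(-25) = 13*(-1/25) = -13/25 ≈ -0.52000)
(y*p)*(-29) = -13/25*(-21)*(-29) = (273/25)*(-29) = -7917/25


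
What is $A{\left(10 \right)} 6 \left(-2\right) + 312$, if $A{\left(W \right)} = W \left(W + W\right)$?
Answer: $-2088$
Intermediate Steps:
$A{\left(W \right)} = 2 W^{2}$ ($A{\left(W \right)} = W 2 W = 2 W^{2}$)
$A{\left(10 \right)} 6 \left(-2\right) + 312 = 2 \cdot 10^{2} \cdot 6 \left(-2\right) + 312 = 2 \cdot 100 \left(-12\right) + 312 = 200 \left(-12\right) + 312 = -2400 + 312 = -2088$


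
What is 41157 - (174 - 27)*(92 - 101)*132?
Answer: 215793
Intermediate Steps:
41157 - (174 - 27)*(92 - 101)*132 = 41157 - 147*(-9)*132 = 41157 - (-1323)*132 = 41157 - 1*(-174636) = 41157 + 174636 = 215793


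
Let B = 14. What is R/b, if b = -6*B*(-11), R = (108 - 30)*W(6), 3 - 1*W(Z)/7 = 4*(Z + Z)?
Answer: -585/22 ≈ -26.591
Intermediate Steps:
W(Z) = 21 - 56*Z (W(Z) = 21 - 28*(Z + Z) = 21 - 28*2*Z = 21 - 56*Z)
R = -24570 (R = (108 - 30)*(21 - 56*6) = 78*(21 - 336) = 78*(-315) = -24570)
b = 924 (b = -6*14*(-11) = -84*(-11) = 924)
R/b = -24570/924 = -24570*1/924 = -585/22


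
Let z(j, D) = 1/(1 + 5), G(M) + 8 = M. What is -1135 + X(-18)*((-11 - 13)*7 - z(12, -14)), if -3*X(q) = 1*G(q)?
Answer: -23332/9 ≈ -2592.4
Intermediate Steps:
G(M) = -8 + M
z(j, D) = ⅙ (z(j, D) = 1/6 = ⅙)
X(q) = 8/3 - q/3 (X(q) = -(-8 + q)/3 = 8/3 - q/3)
-1135 + X(-18)*((-11 - 13)*7 - z(12, -14)) = -1135 + (8/3 - ⅓*(-18))*((-11 - 13)*7 - 1*⅙) = -1135 + (8/3 + 6)*(-24*7 - ⅙) = -1135 + 26*(-168 - ⅙)/3 = -1135 + (26/3)*(-1009/6) = -1135 - 13117/9 = -23332/9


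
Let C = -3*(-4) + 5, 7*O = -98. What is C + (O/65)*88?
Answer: -127/65 ≈ -1.9538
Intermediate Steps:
O = -14 (O = (1/7)*(-98) = -14)
C = 17 (C = 12 + 5 = 17)
C + (O/65)*88 = 17 - 14/65*88 = 17 - 1232/65 = -127/65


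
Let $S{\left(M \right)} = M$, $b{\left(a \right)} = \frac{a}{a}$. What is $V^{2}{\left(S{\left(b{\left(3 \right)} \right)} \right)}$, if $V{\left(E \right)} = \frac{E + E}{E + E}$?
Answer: $1$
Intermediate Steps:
$b{\left(a \right)} = 1$
$V{\left(E \right)} = 1$ ($V{\left(E \right)} = \frac{2 E}{2 E} = 2 E \frac{1}{2 E} = 1$)
$V^{2}{\left(S{\left(b{\left(3 \right)} \right)} \right)} = 1^{2} = 1$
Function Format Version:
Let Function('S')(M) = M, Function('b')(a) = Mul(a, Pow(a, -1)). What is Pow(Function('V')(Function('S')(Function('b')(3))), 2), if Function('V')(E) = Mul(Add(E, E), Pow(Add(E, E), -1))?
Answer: 1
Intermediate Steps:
Function('b')(a) = 1
Function('V')(E) = 1 (Function('V')(E) = Mul(Mul(2, E), Pow(Mul(2, E), -1)) = Mul(Mul(2, E), Mul(Rational(1, 2), Pow(E, -1))) = 1)
Pow(Function('V')(Function('S')(Function('b')(3))), 2) = Pow(1, 2) = 1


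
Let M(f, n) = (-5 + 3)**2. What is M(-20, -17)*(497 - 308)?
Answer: 756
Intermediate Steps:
M(f, n) = 4 (M(f, n) = (-2)**2 = 4)
M(-20, -17)*(497 - 308) = 4*(497 - 308) = 4*189 = 756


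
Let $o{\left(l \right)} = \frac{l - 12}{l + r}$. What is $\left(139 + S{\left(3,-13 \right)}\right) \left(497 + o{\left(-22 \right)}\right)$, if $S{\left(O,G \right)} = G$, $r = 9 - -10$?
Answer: $64050$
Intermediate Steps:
$r = 19$ ($r = 9 + 10 = 19$)
$o{\left(l \right)} = \frac{-12 + l}{19 + l}$ ($o{\left(l \right)} = \frac{l - 12}{l + 19} = \frac{-12 + l}{19 + l}$)
$\left(139 + S{\left(3,-13 \right)}\right) \left(497 + o{\left(-22 \right)}\right) = \left(139 - 13\right) \left(497 + \frac{-12 - 22}{19 - 22}\right) = 126 \left(497 + \frac{1}{-3} \left(-34\right)\right) = 126 \left(497 - - \frac{34}{3}\right) = 126 \left(497 + \frac{34}{3}\right) = 126 \cdot \frac{1525}{3} = 64050$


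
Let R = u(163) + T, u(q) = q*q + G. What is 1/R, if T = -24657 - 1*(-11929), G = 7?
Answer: 1/13848 ≈ 7.2213e-5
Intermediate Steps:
u(q) = 7 + q**2 (u(q) = q*q + 7 = q**2 + 7 = 7 + q**2)
T = -12728 (T = -24657 + 11929 = -12728)
R = 13848 (R = (7 + 163**2) - 12728 = (7 + 26569) - 12728 = 26576 - 12728 = 13848)
1/R = 1/13848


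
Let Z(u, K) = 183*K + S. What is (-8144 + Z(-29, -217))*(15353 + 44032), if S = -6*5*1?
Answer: -2843650725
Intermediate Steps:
S = -30 (S = -30*1 = -30)
Z(u, K) = -30 + 183*K (Z(u, K) = 183*K - 30 = -30 + 183*K)
(-8144 + Z(-29, -217))*(15353 + 44032) = (-8144 + (-30 + 183*(-217)))*(15353 + 44032) = (-8144 + (-30 - 39711))*59385 = (-8144 - 39741)*59385 = -47885*59385 = -2843650725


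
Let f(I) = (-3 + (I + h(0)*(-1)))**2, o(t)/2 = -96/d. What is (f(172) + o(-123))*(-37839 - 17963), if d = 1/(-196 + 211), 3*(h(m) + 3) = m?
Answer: -1490136608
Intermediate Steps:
h(m) = -3 + m/3
d = 1/15 ≈ 0.066667
o(t) = -2880 (o(t) = 2*(-96/1/15) = 2*(-96*15) = 2*(-1440) = -2880)
f(I) = I**2 (f(I) = (-3 + (I + (-3 + (1/3)*0)*(-1)))**2 = (-3 + (I + (-3 + 0)*(-1)))**2 = (-3 + (I - 3*(-1)))**2 = (-3 + (I + 3))**2 = (-3 + (3 + I))**2 = I**2)
(f(172) + o(-123))*(-37839 - 17963) = (172**2 - 2880)*(-37839 - 17963) = (29584 - 2880)*(-55802) = 26704*(-55802) = -1490136608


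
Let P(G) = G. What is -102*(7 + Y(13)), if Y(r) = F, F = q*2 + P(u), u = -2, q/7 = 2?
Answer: -3366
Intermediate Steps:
q = 14 (q = 7*2 = 14)
F = 26 (F = 14*2 - 2 = 28 - 2 = 26)
Y(r) = 26
-102*(7 + Y(13)) = -102*(7 + 26) = -102*33 = -3366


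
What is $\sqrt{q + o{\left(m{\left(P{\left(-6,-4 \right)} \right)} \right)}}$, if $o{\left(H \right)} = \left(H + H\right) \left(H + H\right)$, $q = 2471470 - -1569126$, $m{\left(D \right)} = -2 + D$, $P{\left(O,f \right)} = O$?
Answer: $2 \sqrt{1010213} \approx 2010.2$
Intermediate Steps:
$q = 4040596$ ($q = 2471470 + 1569126 = 4040596$)
$o{\left(H \right)} = 4 H^{2}$ ($o{\left(H \right)} = 2 H 2 H = 4 H^{2}$)
$\sqrt{q + o{\left(m{\left(P{\left(-6,-4 \right)} \right)} \right)}} = \sqrt{4040596 + 4 \left(-2 - 6\right)^{2}} = \sqrt{4040596 + 4 \left(-8\right)^{2}} = \sqrt{4040596 + 4 \cdot 64} = \sqrt{4040596 + 256} = \sqrt{4040852} = 2 \sqrt{1010213}$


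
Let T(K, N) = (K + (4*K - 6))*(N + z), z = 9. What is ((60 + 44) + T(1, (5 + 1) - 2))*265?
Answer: 24115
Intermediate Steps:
T(K, N) = (-6 + 5*K)*(9 + N) (T(K, N) = (K + (4*K - 6))*(N + 9) = (K + (-6 + 4*K))*(9 + N) = (-6 + 5*K)*(9 + N))
((60 + 44) + T(1, (5 + 1) - 2))*265 = ((60 + 44) + (-54 - 6*((5 + 1) - 2) + 45*1 + 5*1*((5 + 1) - 2)))*265 = (104 + (-54 - 6*(6 - 2) + 45 + 5*1*(6 - 2)))*265 = (104 + (-54 - 6*4 + 45 + 5*1*4))*265 = (104 + (-54 - 24 + 45 + 20))*265 = (104 - 13)*265 = 91*265 = 24115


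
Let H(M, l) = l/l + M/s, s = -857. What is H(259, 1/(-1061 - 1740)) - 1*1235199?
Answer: -1058564945/857 ≈ -1.2352e+6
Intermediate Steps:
H(M, l) = 1 - M/857 (H(M, l) = l/l + M/(-857) = 1 + M*(-1/857) = 1 - M/857)
H(259, 1/(-1061 - 1740)) - 1*1235199 = (1 - 1/857*259) - 1*1235199 = (1 - 259/857) - 1235199 = 598/857 - 1235199 = -1058564945/857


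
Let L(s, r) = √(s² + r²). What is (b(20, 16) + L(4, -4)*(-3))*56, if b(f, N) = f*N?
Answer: 17920 - 672*√2 ≈ 16970.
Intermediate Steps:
b(f, N) = N*f
L(s, r) = √(r² + s²)
(b(20, 16) + L(4, -4)*(-3))*56 = (16*20 + √((-4)² + 4²)*(-3))*56 = (320 + √(16 + 16)*(-3))*56 = (320 + √32*(-3))*56 = (320 + (4*√2)*(-3))*56 = (320 - 12*√2)*56 = 17920 - 672*√2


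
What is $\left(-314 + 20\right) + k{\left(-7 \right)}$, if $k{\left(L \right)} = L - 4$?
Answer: $-305$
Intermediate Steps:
$k{\left(L \right)} = -4 + L$
$\left(-314 + 20\right) + k{\left(-7 \right)} = \left(-314 + 20\right) - 11 = -294 - 11 = -305$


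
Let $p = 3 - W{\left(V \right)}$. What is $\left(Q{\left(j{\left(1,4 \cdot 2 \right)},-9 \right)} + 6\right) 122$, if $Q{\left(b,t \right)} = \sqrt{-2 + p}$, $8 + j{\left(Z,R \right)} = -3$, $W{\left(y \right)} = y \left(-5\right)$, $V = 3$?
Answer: $1220$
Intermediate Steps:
$W{\left(y \right)} = - 5 y$
$p = 18$ ($p = 3 - \left(-5\right) 3 = 3 - -15 = 3 + 15 = 18$)
$j{\left(Z,R \right)} = -11$ ($j{\left(Z,R \right)} = -8 - 3 = -11$)
$Q{\left(b,t \right)} = 4$ ($Q{\left(b,t \right)} = \sqrt{-2 + 18} = \sqrt{16} = 4$)
$\left(Q{\left(j{\left(1,4 \cdot 2 \right)},-9 \right)} + 6\right) 122 = \left(4 + 6\right) 122 = 10 \cdot 122 = 1220$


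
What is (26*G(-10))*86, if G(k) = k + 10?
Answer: 0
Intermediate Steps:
G(k) = 10 + k
(26*G(-10))*86 = (26*(10 - 10))*86 = (26*0)*86 = 0*86 = 0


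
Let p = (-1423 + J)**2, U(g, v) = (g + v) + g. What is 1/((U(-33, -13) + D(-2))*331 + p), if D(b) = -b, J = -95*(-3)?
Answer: 1/1269557 ≈ 7.8768e-7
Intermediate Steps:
J = 285
U(g, v) = v + 2*g
p = 1295044 (p = (-1423 + 285)**2 = (-1138)**2 = 1295044)
1/((U(-33, -13) + D(-2))*331 + p) = 1/(((-13 + 2*(-33)) - 1*(-2))*331 + 1295044) = 1/(((-13 - 66) + 2)*331 + 1295044) = 1/((-79 + 2)*331 + 1295044) = 1/(-77*331 + 1295044) = 1/(-25487 + 1295044) = 1/1269557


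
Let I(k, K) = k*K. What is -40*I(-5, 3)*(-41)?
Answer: -24600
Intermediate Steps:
I(k, K) = K*k
-40*I(-5, 3)*(-41) = -120*(-5)*(-41) = -40*(-15)*(-41) = 600*(-41) = -24600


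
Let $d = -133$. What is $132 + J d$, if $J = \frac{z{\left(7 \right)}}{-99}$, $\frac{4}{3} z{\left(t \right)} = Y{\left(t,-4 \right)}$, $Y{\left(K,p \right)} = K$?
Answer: $\frac{18355}{132} \approx 139.05$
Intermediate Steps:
$z{\left(t \right)} = \frac{3 t}{4}$
$J = - \frac{7}{132}$ ($J = \frac{\frac{3}{4} \cdot 7}{-99} = \frac{21}{4} \left(- \frac{1}{99}\right) = - \frac{7}{132} \approx -0.05303$)
$132 + J d = 132 - - \frac{931}{132} = 132 + \frac{931}{132} = \frac{18355}{132}$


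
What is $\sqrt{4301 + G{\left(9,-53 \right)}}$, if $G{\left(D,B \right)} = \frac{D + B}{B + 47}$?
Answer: $\frac{5 \sqrt{1551}}{3} \approx 65.638$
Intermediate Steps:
$G{\left(D,B \right)} = \frac{B + D}{47 + B}$
$\sqrt{4301 + G{\left(9,-53 \right)}} = \sqrt{4301 + \frac{-53 + 9}{47 - 53}} = \sqrt{4301 + \frac{1}{-6} \left(-44\right)} = \sqrt{4301 - - \frac{22}{3}} = \sqrt{4301 + \frac{22}{3}} = \sqrt{\frac{12925}{3}} = \frac{5 \sqrt{1551}}{3}$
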